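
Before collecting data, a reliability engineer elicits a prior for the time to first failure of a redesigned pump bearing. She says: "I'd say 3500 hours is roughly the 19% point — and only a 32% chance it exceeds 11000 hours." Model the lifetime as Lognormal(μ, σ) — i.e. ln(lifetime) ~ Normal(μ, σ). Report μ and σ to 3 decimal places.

If T ~ Lognormal(μ,σ) then ln T ~ Normal(μ,σ), so the p-quantile of ln T is μ + z_p·σ.
ln(3500) = 8.161 and ln(11000) = 9.306; z_{0.19} = -0.8779, z_{0.68} = 0.4677.
σ = (9.306 − 8.161)/(0.4677 − (-0.8779)) = 0.851.
μ = 8.161 − (-0.8779)·0.851 = 8.908.

μ ≈ 8.908, σ ≈ 0.851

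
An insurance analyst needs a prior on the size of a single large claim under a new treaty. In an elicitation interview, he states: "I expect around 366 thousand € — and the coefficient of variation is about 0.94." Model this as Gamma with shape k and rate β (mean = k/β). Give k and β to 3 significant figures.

k ≈ 1.13, β ≈ 0.00309

For Gamma(k, rate β): mean = k/β, variance = k/β², so CV = 1/√k.
CV = 0.94, hence k = 1/CV² = 1.13.
Then β = k/mean = 1.13/366 = 0.00309.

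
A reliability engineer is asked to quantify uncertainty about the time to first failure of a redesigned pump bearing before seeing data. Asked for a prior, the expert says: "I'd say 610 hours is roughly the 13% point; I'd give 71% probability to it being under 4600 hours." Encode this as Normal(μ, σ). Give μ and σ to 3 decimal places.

μ = 3285.536, σ = 2375.317

For Normal(μ,σ), the p-quantile is μ + z_p·σ. Here z_{0.13} = -1.126, z_{0.71} = 0.5534.
So 610 = μ − 1.126σ and 4600 = μ + 0.5534σ.
Subtracting: σ = (4600 − 610)/(0.5534 − (-1.126)) = 2375.317.
Then μ = 610 − (-1.126)·2375.317 = 3285.536.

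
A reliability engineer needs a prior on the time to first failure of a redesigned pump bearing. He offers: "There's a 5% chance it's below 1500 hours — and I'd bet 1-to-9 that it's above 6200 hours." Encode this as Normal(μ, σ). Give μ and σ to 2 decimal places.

μ = 4141.74, σ = 1606.07

For Normal(μ,σ), the p-quantile is μ + z_p·σ. Here z_{0.05} = -1.645, z_{0.9} = 1.282.
So 1500 = μ − 1.645σ and 6200 = μ + 1.282σ.
Subtracting: σ = (6200 − 1500)/(1.282 − (-1.645)) = 1606.07.
Then μ = 1500 − (-1.645)·1606.07 = 4141.74.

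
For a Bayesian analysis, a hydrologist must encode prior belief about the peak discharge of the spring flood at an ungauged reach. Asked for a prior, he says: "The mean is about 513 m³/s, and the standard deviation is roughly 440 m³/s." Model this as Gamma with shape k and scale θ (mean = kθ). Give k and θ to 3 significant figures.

k ≈ 1.36, θ ≈ 377

For Gamma(k, scale θ): mean = kθ, variance = kθ², so CV = 1/√k.
CV = SD/mean = 440/513 = 0.8577, hence k = 1/CV² = 1.36.
Then θ = mean/k = 513/1.36 = 377.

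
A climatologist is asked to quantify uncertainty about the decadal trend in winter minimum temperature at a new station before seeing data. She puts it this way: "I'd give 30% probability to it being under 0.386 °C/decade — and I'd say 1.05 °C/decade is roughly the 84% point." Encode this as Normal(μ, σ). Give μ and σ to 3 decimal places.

μ = 0.615, σ = 0.437

For Normal(μ,σ), the p-quantile is μ + z_p·σ. Here z_{0.3} = -0.5244, z_{0.84} = 0.9945.
So 0.386 = μ − 0.5244σ and 1.05 = μ + 0.9945σ.
Subtracting: σ = (1.05 − 0.386)/(0.9945 − (-0.5244)) = 0.437.
Then μ = 0.386 − (-0.5244)·0.437 = 0.615.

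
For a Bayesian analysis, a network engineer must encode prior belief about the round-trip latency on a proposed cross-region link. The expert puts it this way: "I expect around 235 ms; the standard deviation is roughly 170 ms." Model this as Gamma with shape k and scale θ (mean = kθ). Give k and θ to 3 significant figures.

k ≈ 1.91, θ ≈ 123

For Gamma(k, scale θ): mean = kθ, variance = kθ², so CV = 1/√k.
CV = SD/mean = 170/235 = 0.7234, hence k = 1/CV² = 1.91.
Then θ = mean/k = 235/1.91 = 123.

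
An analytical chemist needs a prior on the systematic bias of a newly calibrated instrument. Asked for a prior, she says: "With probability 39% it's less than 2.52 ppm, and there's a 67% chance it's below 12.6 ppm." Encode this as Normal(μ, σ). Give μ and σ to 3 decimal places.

The p-quantile of Normal(μ,σ) is μ + z_p·σ, with z_{0.39} = -0.2793 and z_{0.67} = 0.4399.
Eliminate σ: μ = (z₂·x₁ − z₁·x₂)/(z₂ − z₁) = (0.4399·2.52 − (-0.2793)·12.6)/0.7192 = 6.435.
Then σ = (x₂ − x₁)/(z₂ − z₁) = (12.6 − 2.52)/0.7192 = 14.015.

μ = 6.435, σ = 14.015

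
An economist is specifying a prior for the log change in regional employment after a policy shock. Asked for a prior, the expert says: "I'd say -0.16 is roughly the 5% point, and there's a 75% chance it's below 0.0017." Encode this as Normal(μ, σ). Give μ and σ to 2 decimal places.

The p-quantile of Normal(μ,σ) is μ + z_p·σ, with z_{0.05} = -1.645 and z_{0.75} = 0.6745.
Eliminate σ: μ = (z₂·x₁ − z₁·x₂)/(z₂ − z₁) = (0.6745·-0.16 − (-1.645)·0.0017)/2.319 = -0.05.
Then σ = (x₂ − x₁)/(z₂ − z₁) = (0.0017 − -0.16)/2.319 = 0.07.

μ = -0.05, σ = 0.07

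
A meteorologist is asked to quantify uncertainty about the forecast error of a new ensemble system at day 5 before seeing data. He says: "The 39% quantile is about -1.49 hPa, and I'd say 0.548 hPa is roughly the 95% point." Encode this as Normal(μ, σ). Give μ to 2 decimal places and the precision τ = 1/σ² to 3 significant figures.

μ = -1.19, τ = 0.891

For Normal(μ,σ), the p-quantile is μ + z_p·σ. Here z_{0.39} = -0.2793, z_{0.95} = 1.645.
So -1.49 = μ − 0.2793σ and 0.548 = μ + 1.645σ.
Subtracting: σ = (0.548 − -1.49)/(1.645 − (-0.2793)) = 1.06.
Then μ = -1.49 − (-0.2793)·1.06 = -1.19.
Precision τ = 1/σ² = 1/1.059² = 0.891.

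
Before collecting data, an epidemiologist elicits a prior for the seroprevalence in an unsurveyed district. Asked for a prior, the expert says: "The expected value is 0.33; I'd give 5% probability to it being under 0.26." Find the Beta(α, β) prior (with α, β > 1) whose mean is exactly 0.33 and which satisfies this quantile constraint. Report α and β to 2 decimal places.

With mean 0.33 fixed, write α = 0.33s, β = 0.67s where s = α+β.
Need P(θ < 0.26) = 0.05 under Beta(0.33s, 0.67s). Normal approximation: (q−m)/√(m(1−m)/s) ≈ z_{0.05} = -1.64, so s ≈ 0.33·0.67·(-1.64)²/(0.26−0.33)² = 122.1.
At s = 122.1: P(θ<0.26) ≈ 0.045. Adjusting to match 0.05 gives s ≈ 115.43.
So α = 0.33·115.43 ≈ 38.09, β = 0.67·115.43 ≈ 77.34.

α ≈ 38.09, β ≈ 77.34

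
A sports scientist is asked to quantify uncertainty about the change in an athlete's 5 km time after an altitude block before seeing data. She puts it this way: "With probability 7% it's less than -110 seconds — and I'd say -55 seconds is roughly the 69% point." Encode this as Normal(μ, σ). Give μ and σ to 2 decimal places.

μ = -68.83, σ = 27.90

For Normal(μ,σ), the p-quantile is μ + z_p·σ. Here z_{0.07} = -1.476, z_{0.69} = 0.4959.
So -110 = μ − 1.476σ and -55 = μ + 0.4959σ.
Subtracting: σ = (-55 − -110)/(0.4959 − (-1.476)) = 27.90.
Then μ = -110 − (-1.476)·27.90 = -68.83.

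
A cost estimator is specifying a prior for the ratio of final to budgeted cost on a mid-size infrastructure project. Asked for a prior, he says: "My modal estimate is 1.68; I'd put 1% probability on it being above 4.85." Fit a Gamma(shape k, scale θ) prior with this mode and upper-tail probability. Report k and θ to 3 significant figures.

Gamma(k,θ) with k>1 has mode (k−1)θ, so θ = 1.68/(k−1).
Need P(X < 4.85) = 0.99 with θ tied to k this way. Start at k = 2, θ = 1.68: P(X<4.85) ≈ 0.783.
Too low — raise k to concentrate. Iterating converges to k ≈ 5.04.
Then θ = 1.68/(5.04−1) ≈ 0.416.

k ≈ 5.04, θ ≈ 0.416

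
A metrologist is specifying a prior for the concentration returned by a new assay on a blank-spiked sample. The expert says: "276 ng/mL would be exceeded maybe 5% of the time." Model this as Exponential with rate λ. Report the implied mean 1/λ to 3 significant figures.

mean ≈ 92.1 ng/mL

P(T > 276.0) = e^(−λ·276.0) = 0.05, so λ = −ln(0.05)/276.0 = 0.0109.
Mean = 1/λ = 92.1 ng/mL.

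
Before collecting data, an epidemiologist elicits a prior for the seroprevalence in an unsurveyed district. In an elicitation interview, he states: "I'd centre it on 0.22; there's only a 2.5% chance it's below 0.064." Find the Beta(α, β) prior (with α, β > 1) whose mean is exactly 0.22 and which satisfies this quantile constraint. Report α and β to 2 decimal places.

α ≈ 3.76, β ≈ 13.33

With mean 0.22 fixed, write α = 0.22s, β = 0.78s where s = α+β.
Need P(θ < 0.064) = 0.025 under Beta(0.22s, 0.78s). Normal approximation: (q−m)/√(m(1−m)/s) ≈ z_{0.025} = -1.96, so s ≈ 0.22·0.78·(-1.96)²/(0.064−0.22)² = 27.1.
At s = 27.1: P(θ<0.064) ≈ 0.006. Adjusting to match 0.025 gives s ≈ 17.09.
So α = 0.22·17.09 ≈ 3.76, β = 0.78·17.09 ≈ 13.33.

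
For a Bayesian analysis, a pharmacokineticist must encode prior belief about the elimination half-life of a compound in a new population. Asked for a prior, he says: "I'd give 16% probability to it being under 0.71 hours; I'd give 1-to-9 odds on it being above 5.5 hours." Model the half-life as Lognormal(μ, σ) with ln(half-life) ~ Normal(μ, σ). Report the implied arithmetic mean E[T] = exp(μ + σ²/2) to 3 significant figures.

If T ~ Lognormal(μ,σ) then ln T ~ Normal(μ,σ), so the p-quantile of ln T is μ + z_p·σ.
ln(0.71) = -0.3425 and ln(5.5) = 1.705; z_{0.16} = -0.9945, z_{0.9} = 1.282.
σ = (1.705 − -0.3425)/(1.282 − (-0.9945)) = 0.899.
μ = -0.3425 − (-0.9945)·0.899 = 0.552.
E[T] = exp(μ + σ²/2) = exp(0.552 + 0.4045) = 2.6 hours.

E[T] ≈ 2.6 hours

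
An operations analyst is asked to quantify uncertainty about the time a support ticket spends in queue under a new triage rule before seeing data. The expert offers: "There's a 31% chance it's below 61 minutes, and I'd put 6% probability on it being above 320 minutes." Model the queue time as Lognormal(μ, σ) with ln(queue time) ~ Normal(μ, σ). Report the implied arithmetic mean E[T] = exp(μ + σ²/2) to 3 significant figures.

E[T] ≈ 126 minutes

If T ~ Lognormal(μ,σ) then ln T ~ Normal(μ,σ), so the p-quantile of ln T is μ + z_p·σ.
ln(61) = 4.111 and ln(320) = 5.768; z_{0.31} = -0.4959, z_{0.94} = 1.555.
σ = (5.768 − 4.111)/(1.555 − (-0.4959)) = 0.808.
μ = 4.111 − (-0.4959)·0.808 = 4.512.
E[T] = exp(μ + σ²/2) = exp(4.512 + 0.3266) = 126 minutes.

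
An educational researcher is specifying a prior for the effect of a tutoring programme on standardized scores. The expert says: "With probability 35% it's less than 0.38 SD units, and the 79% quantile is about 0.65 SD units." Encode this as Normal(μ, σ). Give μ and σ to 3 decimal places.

The p-quantile of Normal(μ,σ) is μ + z_p·σ, with z_{0.35} = -0.3853 and z_{0.79} = 0.8064.
Eliminate σ: μ = (z₂·x₁ − z₁·x₂)/(z₂ − z₁) = (0.8064·0.38 − (-0.3853)·0.65)/1.192 = 0.467.
Then σ = (x₂ − x₁)/(z₂ − z₁) = (0.65 − 0.38)/1.192 = 0.227.

μ = 0.467, σ = 0.227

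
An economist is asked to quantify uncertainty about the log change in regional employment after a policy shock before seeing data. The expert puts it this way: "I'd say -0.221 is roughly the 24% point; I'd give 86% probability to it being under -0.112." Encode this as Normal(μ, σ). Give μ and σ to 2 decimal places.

For Normal(μ,σ), the p-quantile is μ + z_p·σ. Here z_{0.24} = -0.7063, z_{0.86} = 1.08.
So -0.221 = μ − 0.7063σ and -0.112 = μ + 1.08σ.
Subtracting: σ = (-0.112 − -0.221)/(1.08 − (-0.7063)) = 0.06.
Then μ = -0.221 − (-0.7063)·0.06 = -0.18.

μ = -0.18, σ = 0.06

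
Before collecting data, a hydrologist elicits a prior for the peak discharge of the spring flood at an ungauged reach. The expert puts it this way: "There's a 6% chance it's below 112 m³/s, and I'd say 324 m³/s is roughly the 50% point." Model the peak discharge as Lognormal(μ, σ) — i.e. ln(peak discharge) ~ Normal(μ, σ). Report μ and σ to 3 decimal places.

If T ~ Lognormal(μ,σ) then ln T ~ Normal(μ,σ), so the p-quantile of ln T is μ + z_p·σ.
ln(112) = 4.718 and ln(324) = 5.781; z_{0.06} = -1.555, z_{0.5} = 0.
σ = (5.781 − 4.718)/(0 − (-1.555)) = 0.683.
μ = 4.718 − (-1.555)·0.683 = 5.781.

μ ≈ 5.781, σ ≈ 0.683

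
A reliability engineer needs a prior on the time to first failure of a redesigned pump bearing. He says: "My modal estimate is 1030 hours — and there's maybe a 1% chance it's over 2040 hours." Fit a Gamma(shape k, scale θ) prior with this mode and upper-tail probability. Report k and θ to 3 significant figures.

k ≈ 11.5, θ ≈ 97.8

Gamma(k,θ) with k>1 has mode (k−1)θ, so θ = 1030/(k−1).
Need P(X < 2040) = 0.99 with θ tied to k this way. Start at k = 2, θ = 1030: P(X<2040) ≈ 0.589.
Too low — raise k to concentrate. Iterating converges to k ≈ 11.5.
Then θ = 1030/(11.5−1) ≈ 97.8.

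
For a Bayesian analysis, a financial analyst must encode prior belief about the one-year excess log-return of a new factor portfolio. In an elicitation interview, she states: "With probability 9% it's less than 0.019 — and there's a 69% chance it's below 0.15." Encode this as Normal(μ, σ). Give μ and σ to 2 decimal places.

μ = 0.11, σ = 0.07

For Normal(μ,σ), the p-quantile is μ + z_p·σ. Here z_{0.09} = -1.341, z_{0.69} = 0.4959.
So 0.019 = μ − 1.341σ and 0.15 = μ + 0.4959σ.
Subtracting: σ = (0.15 − 0.019)/(0.4959 − (-1.341)) = 0.07.
Then μ = 0.019 − (-1.341)·0.07 = 0.11.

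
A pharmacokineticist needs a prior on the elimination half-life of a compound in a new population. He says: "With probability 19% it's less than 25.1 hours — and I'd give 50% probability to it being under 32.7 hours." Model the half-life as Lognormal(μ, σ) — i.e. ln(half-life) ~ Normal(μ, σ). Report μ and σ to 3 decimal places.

If T ~ Lognormal(μ,σ) then ln T ~ Normal(μ,σ), so the p-quantile of ln T is μ + z_p·σ.
ln(25.1) = 3.223 and ln(32.7) = 3.487; z_{0.19} = -0.8779, z_{0.5} = 0.
σ = (3.487 − 3.223)/(0 − (-0.8779)) = 0.301.
μ = 3.223 − (-0.8779)·0.301 = 3.487.

μ ≈ 3.487, σ ≈ 0.301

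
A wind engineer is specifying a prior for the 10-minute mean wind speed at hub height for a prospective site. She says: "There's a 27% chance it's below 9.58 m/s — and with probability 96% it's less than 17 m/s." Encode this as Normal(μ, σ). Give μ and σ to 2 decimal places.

The p-quantile of Normal(μ,σ) is μ + z_p·σ, with z_{0.27} = -0.6128 and z_{0.96} = 1.751.
Eliminate σ: μ = (z₂·x₁ − z₁·x₂)/(z₂ − z₁) = (1.751·9.58 − (-0.6128)·17)/2.363 = 11.50.
Then σ = (x₂ − x₁)/(z₂ − z₁) = (17 − 9.58)/2.363 = 3.14.

μ = 11.50, σ = 3.14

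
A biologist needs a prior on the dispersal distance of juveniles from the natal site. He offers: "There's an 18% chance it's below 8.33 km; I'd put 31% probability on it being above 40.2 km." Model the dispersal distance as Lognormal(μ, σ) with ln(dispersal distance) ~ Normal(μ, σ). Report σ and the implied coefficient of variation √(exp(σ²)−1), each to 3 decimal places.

σ ≈ 1.115, CV ≈ 1.571

If T ~ Lognormal(μ,σ) then ln T ~ Normal(μ,σ), so the p-quantile of ln T is μ + z_p·σ.
ln(8.33) = 2.12 and ln(40.2) = 3.694; z_{0.18} = -0.9154, z_{0.69} = 0.4959.
σ = (3.694 − 2.12)/(0.4959 − (-0.9154)) = 1.115.
μ = 2.12 − (-0.9154)·1.115 = 3.141.
CV = √(exp(σ²)−1) = √(exp(1.2440)−1) = 1.571.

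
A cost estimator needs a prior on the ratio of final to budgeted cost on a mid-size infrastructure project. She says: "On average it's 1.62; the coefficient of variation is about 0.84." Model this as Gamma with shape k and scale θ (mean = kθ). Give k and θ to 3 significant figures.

For Gamma(k, scale θ): mean = kθ, variance = kθ², so CV = 1/√k.
CV = 0.84, hence k = 1/CV² = 1.42.
Then θ = mean/k = 1.62/1.42 = 1.14.

k ≈ 1.42, θ ≈ 1.14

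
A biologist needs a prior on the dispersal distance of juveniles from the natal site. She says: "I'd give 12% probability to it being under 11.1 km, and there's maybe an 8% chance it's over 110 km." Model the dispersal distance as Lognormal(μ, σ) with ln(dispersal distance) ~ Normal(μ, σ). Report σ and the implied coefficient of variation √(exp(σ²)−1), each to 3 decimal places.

σ ≈ 0.889, CV ≈ 1.097

If T ~ Lognormal(μ,σ) then ln T ~ Normal(μ,σ), so the p-quantile of ln T is μ + z_p·σ.
ln(11.1) = 2.407 and ln(110) = 4.7; z_{0.12} = -1.175, z_{0.92} = 1.405.
σ = (4.7 − 2.407)/(1.405 − (-1.175)) = 0.889.
μ = 2.407 − (-1.175)·0.889 = 3.451.
CV = √(exp(σ²)−1) = √(exp(0.7902)−1) = 1.097.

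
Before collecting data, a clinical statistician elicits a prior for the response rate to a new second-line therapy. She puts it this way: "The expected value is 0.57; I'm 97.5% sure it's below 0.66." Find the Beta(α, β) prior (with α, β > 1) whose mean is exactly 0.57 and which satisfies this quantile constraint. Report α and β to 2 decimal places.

With mean 0.57 fixed, write α = 0.57s, β = 0.43s where s = α+β.
Need P(θ < 0.66) = 0.975 under Beta(0.57s, 0.43s). Normal approximation: (q−m)/√(m(1−m)/s) ≈ z_{0.975} = 1.96, so s ≈ 0.57·0.43·(1.96)²/(0.66−0.57)² = 116.2.
At s = 116.2: P(θ<0.66) ≈ 0.977. Adjusting to match 0.975 gives s ≈ 111.79.
So α = 0.57·111.79 ≈ 63.72, β = 0.43·111.79 ≈ 48.07.

α ≈ 63.72, β ≈ 48.07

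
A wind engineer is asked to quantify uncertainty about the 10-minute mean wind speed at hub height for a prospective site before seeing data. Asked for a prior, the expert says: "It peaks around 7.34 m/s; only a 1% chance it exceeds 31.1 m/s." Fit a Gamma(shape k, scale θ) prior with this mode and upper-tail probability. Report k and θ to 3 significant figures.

Gamma(k,θ) with k>1 has mode (k−1)θ, so θ = 7.34/(k−1).
Need P(X < 31.1) = 0.99 with θ tied to k this way. Start at k = 2, θ = 7.34: P(X<31.1) ≈ 0.924.
Too low — raise k to concentrate. Iterating converges to k ≈ 2.97.
Then θ = 7.34/(2.97−1) ≈ 3.72.

k ≈ 2.97, θ ≈ 3.72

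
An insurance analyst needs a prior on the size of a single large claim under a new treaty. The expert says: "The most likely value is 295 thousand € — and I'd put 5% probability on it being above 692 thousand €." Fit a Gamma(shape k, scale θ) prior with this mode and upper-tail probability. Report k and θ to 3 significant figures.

Gamma(k,θ) with k>1 has mode (k−1)θ, so θ = 295/(k−1).
Need P(X < 692) = 0.95 with θ tied to k this way. Start at k = 2, θ = 295: P(X<692) ≈ 0.680.
Too low — raise k to concentrate. Iterating converges to k ≈ 4.76.
Then θ = 295/(4.76−1) ≈ 78.4.

k ≈ 4.76, θ ≈ 78.4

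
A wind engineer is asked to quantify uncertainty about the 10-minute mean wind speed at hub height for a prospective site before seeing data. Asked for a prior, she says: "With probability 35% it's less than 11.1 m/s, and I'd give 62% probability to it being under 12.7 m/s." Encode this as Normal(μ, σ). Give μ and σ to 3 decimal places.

μ = 11.992, σ = 2.316

For Normal(μ,σ), the p-quantile is μ + z_p·σ. Here z_{0.35} = -0.3853, z_{0.62} = 0.3055.
So 11.1 = μ − 0.3853σ and 12.7 = μ + 0.3055σ.
Subtracting: σ = (12.7 − 11.1)/(0.3055 − (-0.3853)) = 2.316.
Then μ = 11.1 − (-0.3853)·2.316 = 11.992.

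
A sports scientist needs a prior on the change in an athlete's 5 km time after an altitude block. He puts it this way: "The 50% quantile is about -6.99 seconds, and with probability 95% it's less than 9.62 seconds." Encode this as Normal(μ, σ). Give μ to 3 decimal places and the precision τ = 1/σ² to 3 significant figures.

For Normal(μ,σ), the p-quantile is μ + z_p·σ. Here z_{0.5} = 0, z_{0.95} = 1.645.
So -6.99 = μ + 0σ and 9.62 = μ + 1.645σ.
Subtracting: σ = (9.62 − -6.99)/(1.645 − (0)) = 10.098.
Then μ = -6.99 − (0)·10.098 = -6.990.
Precision τ = 1/σ² = 1/10.1² = 0.00981.

μ = -6.990, τ = 0.00981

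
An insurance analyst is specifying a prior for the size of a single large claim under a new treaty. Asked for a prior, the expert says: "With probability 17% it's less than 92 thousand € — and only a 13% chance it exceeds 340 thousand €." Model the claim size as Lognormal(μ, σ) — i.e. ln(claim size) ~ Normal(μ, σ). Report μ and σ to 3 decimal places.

If T ~ Lognormal(μ,σ) then ln T ~ Normal(μ,σ), so the p-quantile of ln T is μ + z_p·σ.
ln(92) = 4.522 and ln(340) = 5.829; z_{0.17} = -0.9542, z_{0.87} = 1.126.
σ = (5.829 − 4.522)/(1.126 − (-0.9542)) = 0.628.
μ = 4.522 − (-0.9542)·0.628 = 5.121.

μ ≈ 5.121, σ ≈ 0.628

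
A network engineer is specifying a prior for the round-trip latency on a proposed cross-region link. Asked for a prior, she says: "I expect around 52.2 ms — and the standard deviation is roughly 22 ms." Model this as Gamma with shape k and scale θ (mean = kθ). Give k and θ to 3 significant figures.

k ≈ 5.63, θ ≈ 9.27

For Gamma(k, scale θ): mean = kθ, variance = kθ², so CV = 1/√k.
CV = SD/mean = 22/52.2 = 0.4215, hence k = 1/CV² = 5.63.
Then θ = mean/k = 52.2/5.63 = 9.27.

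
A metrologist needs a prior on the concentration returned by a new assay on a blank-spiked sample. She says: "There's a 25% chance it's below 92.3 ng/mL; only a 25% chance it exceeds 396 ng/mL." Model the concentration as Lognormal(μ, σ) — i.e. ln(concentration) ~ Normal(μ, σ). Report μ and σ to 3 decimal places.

μ ≈ 5.253, σ ≈ 1.080

If T ~ Lognormal(μ,σ) then ln T ~ Normal(μ,σ), so the p-quantile of ln T is μ + z_p·σ.
ln(92.3) = 4.525 and ln(396) = 5.981; z_{0.25} = -0.6745, z_{0.75} = 0.6745.
σ = (5.981 − 4.525)/(0.6745 − (-0.6745)) = 1.080.
μ = 4.525 − (-0.6745)·1.080 = 5.253.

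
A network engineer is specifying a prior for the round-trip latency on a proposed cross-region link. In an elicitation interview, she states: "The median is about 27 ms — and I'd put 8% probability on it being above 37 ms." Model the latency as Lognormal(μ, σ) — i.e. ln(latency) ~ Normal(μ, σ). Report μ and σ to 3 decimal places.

μ ≈ 3.296, σ ≈ 0.224

If T ~ Lognormal(μ,σ) then ln T ~ Normal(μ,σ), so the p-quantile of ln T is μ + z_p·σ.
ln(27) = 3.296 and ln(37) = 3.611; z_{0.5} = 0, z_{0.92} = 1.405.
σ = (3.611 − 3.296)/(1.405 − (0)) = 0.224.
μ = 3.296 − (0)·0.224 = 3.296.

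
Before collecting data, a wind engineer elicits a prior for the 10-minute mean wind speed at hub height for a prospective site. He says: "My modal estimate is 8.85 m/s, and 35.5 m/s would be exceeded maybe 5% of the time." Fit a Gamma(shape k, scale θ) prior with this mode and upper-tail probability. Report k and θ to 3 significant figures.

Gamma(k,θ) with k>1 has mode (k−1)θ, so θ = 8.85/(k−1).
Need P(X < 35.5) = 0.95 with θ tied to k this way. Start at k = 2, θ = 8.85: P(X<35.5) ≈ 0.909.
Too low — raise k to concentrate. Iterating converges to k ≈ 2.3.
Then θ = 8.85/(2.3−1) ≈ 6.79.

k ≈ 2.3, θ ≈ 6.79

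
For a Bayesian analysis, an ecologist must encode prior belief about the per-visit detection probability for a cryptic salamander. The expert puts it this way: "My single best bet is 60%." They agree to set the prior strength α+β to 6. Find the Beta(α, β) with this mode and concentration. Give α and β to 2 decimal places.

For α,β > 1 the Beta mode is (α−1)/(α+β−2). With α+β = 6, the mode is (α−1)/4.
Set (α−1)/4 = 0.6 → α = 1 + 0.6·4 = 3.40.
β = 6 − α = 2.60.

α = 3.40, β = 2.60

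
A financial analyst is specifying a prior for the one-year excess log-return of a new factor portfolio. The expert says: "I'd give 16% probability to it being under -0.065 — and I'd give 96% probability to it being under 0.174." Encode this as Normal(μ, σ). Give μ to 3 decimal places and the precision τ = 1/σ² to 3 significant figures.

μ = 0.022, τ = 132

The p-quantile of Normal(μ,σ) is μ + z_p·σ, with z_{0.16} = -0.9945 and z_{0.96} = 1.751.
Eliminate σ: μ = (z₂·x₁ − z₁·x₂)/(z₂ − z₁) = (1.751·-0.065 − (-0.9945)·0.174)/2.745 = 0.022.
Then σ = (x₂ − x₁)/(z₂ − z₁) = (0.174 − -0.065)/2.745 = 0.087.
Precision τ = 1/σ² = 1/0.08706² = 132.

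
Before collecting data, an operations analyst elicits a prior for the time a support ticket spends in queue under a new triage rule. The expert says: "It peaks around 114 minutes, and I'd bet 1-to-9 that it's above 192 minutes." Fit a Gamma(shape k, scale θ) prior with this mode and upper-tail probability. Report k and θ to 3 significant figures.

k ≈ 7.96, θ ≈ 16.4

Gamma(k,θ) with k>1 has mode (k−1)θ, so θ = 114/(k−1).
Need P(X < 192) = 0.9 with θ tied to k this way. Start at k = 2, θ = 114: P(X<192) ≈ 0.502.
Too low — raise k to concentrate. Iterating converges to k ≈ 7.96.
Then θ = 114/(7.96−1) ≈ 16.4.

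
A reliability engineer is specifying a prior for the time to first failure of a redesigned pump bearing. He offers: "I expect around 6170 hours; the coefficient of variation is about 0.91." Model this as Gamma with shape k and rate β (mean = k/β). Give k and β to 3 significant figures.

For Gamma(k, rate β): mean = k/β, variance = k/β², so CV = 1/√k.
CV = 0.91, hence k = 1/CV² = 1.21.
Then β = k/mean = 1.21/6170 = 0.000196.

k ≈ 1.21, β ≈ 0.000196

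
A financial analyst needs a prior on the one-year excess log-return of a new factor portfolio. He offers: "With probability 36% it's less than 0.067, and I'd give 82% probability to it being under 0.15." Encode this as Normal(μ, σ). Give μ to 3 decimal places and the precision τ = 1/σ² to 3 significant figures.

For Normal(μ,σ), the p-quantile is μ + z_p·σ. Here z_{0.36} = -0.3585, z_{0.82} = 0.9154.
So 0.067 = μ − 0.3585σ and 0.15 = μ + 0.9154σ.
Subtracting: σ = (0.15 − 0.067)/(0.9154 − (-0.3585)) = 0.065.
Then μ = 0.067 − (-0.3585)·0.065 = 0.090.
Precision τ = 1/σ² = 1/0.06516² = 236.

μ = 0.090, τ = 236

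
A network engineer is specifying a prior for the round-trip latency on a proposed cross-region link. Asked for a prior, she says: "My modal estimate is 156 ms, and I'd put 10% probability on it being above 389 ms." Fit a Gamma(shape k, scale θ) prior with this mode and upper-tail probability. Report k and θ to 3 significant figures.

Gamma(k,θ) with k>1 has mode (k−1)θ, so θ = 156/(k−1).
Need P(X < 389) = 0.9 with θ tied to k this way. Start at k = 2, θ = 156: P(X<389) ≈ 0.711.
Too low — raise k to concentrate. Iterating converges to k ≈ 3.3.
Then θ = 156/(3.3−1) ≈ 67.8.

k ≈ 3.3, θ ≈ 67.8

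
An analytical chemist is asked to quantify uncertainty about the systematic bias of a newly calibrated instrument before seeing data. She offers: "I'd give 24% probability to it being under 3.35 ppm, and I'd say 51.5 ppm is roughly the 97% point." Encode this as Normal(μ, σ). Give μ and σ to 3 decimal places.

The p-quantile of Normal(μ,σ) is μ + z_p·σ, with z_{0.24} = -0.7063 and z_{0.97} = 1.881.
Eliminate σ: μ = (z₂·x₁ − z₁·x₂)/(z₂ − z₁) = (1.881·3.35 − (-0.7063)·51.5)/2.587 = 16.495.
Then σ = (x₂ − x₁)/(z₂ − z₁) = (51.5 − 3.35)/2.587 = 18.612.

μ = 16.495, σ = 18.612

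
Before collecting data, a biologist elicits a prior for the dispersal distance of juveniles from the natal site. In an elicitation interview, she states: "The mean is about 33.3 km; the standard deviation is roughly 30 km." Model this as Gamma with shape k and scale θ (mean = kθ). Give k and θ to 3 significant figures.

k ≈ 1.23, θ ≈ 27

For Gamma(k, scale θ): mean = kθ, variance = kθ², so CV = 1/√k.
CV = SD/mean = 30/33.3 = 0.9009, hence k = 1/CV² = 1.23.
Then θ = mean/k = 33.3/1.23 = 27.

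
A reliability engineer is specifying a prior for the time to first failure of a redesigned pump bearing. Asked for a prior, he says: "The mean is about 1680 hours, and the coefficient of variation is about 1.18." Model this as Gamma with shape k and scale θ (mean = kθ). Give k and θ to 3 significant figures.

For Gamma(k, scale θ): mean = kθ, variance = kθ², so CV = 1/√k.
CV = 1.18, hence k = 1/CV² = 0.718.
Then θ = mean/k = 1680/0.718 = 2340.

k ≈ 0.718, θ ≈ 2340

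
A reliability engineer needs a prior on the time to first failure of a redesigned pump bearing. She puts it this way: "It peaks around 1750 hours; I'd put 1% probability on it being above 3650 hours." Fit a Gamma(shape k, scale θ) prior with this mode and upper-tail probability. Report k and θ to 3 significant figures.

k ≈ 10, θ ≈ 194

Gamma(k,θ) with k>1 has mode (k−1)θ, so θ = 1750/(k−1).
Need P(X < 3650) = 0.99 with θ tied to k this way. Start at k = 2, θ = 1750: P(X<3650) ≈ 0.617.
Too low — raise k to concentrate. Iterating converges to k ≈ 10.
Then θ = 1750/(10−1) ≈ 194.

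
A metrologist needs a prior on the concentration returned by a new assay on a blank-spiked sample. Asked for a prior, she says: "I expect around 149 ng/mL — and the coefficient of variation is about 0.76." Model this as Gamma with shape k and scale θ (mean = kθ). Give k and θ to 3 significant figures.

k ≈ 1.73, θ ≈ 86.1

For Gamma(k, scale θ): mean = kθ, variance = kθ², so CV = 1/√k.
CV = 0.76, hence k = 1/CV² = 1.73.
Then θ = mean/k = 149/1.73 = 86.1.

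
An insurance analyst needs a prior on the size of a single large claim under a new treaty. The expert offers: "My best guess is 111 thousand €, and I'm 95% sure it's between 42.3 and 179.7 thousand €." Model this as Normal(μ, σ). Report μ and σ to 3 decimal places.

μ = 111.000, σ = 35.052

A symmetric 95% interval runs μ ± z·σ with z = 1.96.
Half-width = 68.7, so σ = 68.7/1.96 = 35.052.
μ is the stated best guess, 111.000.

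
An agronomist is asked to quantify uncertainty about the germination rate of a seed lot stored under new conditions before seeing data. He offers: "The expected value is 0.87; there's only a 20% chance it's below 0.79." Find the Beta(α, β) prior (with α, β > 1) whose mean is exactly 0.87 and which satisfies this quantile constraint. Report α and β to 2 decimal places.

With mean 0.87 fixed, write α = 0.87s, β = 0.13s where s = α+β.
Need P(θ < 0.79) = 0.2 under Beta(0.87s, 0.13s). Normal approximation: (q−m)/√(m(1−m)/s) ≈ z_{0.2} = -0.842, so s ≈ 0.87·0.13·(-0.842)²/(0.79−0.87)² = 12.5.
At s = 12.5: P(θ<0.79) ≈ 0.178. Adjusting to match 0.2 gives s ≈ 8.76.
So α = 0.87·8.76 ≈ 7.62, β = 0.13·8.76 ≈ 1.14.

α ≈ 7.62, β ≈ 1.14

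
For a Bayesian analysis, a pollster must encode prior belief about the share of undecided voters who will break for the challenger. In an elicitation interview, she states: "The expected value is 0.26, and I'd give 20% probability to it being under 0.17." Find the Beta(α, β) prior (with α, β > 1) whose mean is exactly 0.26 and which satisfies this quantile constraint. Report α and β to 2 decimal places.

α ≈ 4.54, β ≈ 12.92

With mean 0.26 fixed, write α = 0.26s, β = 0.74s where s = α+β.
Need P(θ < 0.17) = 0.2 under Beta(0.26s, 0.74s). Normal approximation: (q−m)/√(m(1−m)/s) ≈ z_{0.2} = -0.842, so s ≈ 0.26·0.74·(-0.842)²/(0.17−0.26)² = 16.8.
At s = 16.8: P(θ<0.17) ≈ 0.205. Adjusting to match 0.2 gives s ≈ 17.47.
So α = 0.26·17.47 ≈ 4.54, β = 0.74·17.47 ≈ 12.92.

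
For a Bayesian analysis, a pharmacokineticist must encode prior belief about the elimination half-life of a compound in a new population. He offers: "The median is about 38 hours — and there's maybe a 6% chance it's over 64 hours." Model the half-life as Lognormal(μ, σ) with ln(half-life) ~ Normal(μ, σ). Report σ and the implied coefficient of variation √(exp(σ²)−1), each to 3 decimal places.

If T ~ Lognormal(μ,σ) then ln T ~ Normal(μ,σ), so the p-quantile of ln T is μ + z_p·σ.
ln(38) = 3.638 and ln(64) = 4.159; z_{0.5} = 0, z_{0.94} = 1.555.
σ = (4.159 − 3.638)/(1.555 − (0)) = 0.335.
μ = 3.638 − (0)·0.335 = 3.638.
CV = √(exp(σ²)−1) = √(exp(0.1124)−1) = 0.345.

σ ≈ 0.335, CV ≈ 0.345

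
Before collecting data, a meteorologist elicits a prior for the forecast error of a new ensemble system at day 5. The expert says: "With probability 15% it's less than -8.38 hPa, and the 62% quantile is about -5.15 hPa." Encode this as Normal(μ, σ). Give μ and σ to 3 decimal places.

For Normal(μ,σ), the p-quantile is μ + z_p·σ. Here z_{0.15} = -1.036, z_{0.62} = 0.3055.
So -8.38 = μ − 1.036σ and -5.15 = μ + 0.3055σ.
Subtracting: σ = (-5.15 − -8.38)/(0.3055 − (-1.036)) = 2.407.
Then μ = -8.38 − (-1.036)·2.407 = -5.885.

μ = -5.885, σ = 2.407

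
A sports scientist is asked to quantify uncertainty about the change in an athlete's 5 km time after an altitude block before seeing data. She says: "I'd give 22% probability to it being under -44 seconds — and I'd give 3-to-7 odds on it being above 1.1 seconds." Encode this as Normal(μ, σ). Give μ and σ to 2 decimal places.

For Normal(μ,σ), the p-quantile is μ + z_p·σ. Here z_{0.22} = -0.7722, z_{0.7} = 0.5244.
So -44 = μ − 0.7722σ and 1.1 = μ + 0.5244σ.
Subtracting: σ = (1.1 − -44)/(0.5244 − (-0.7722)) = 34.78.
Then μ = -44 − (-0.7722)·34.78 = -17.14.

μ = -17.14, σ = 34.78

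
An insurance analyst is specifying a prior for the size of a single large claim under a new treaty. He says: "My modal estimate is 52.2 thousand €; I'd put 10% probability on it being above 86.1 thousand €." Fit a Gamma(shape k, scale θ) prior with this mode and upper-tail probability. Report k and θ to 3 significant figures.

k ≈ 8.53, θ ≈ 6.93

Gamma(k,θ) with k>1 has mode (k−1)θ, so θ = 52.2/(k−1).
Need P(X < 86.1) = 0.9 with θ tied to k this way. Start at k = 2, θ = 52.2: P(X<86.1) ≈ 0.491.
Too low — raise k to concentrate. Iterating converges to k ≈ 8.53.
Then θ = 52.2/(8.53−1) ≈ 6.93.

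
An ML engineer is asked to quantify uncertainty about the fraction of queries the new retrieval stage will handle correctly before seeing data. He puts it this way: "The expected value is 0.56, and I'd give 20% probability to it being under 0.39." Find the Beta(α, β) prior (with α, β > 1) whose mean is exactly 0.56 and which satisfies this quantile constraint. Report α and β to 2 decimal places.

With mean 0.56 fixed, write α = 0.56s, β = 0.44s where s = α+β.
Need P(θ < 0.39) = 0.2 under Beta(0.56s, 0.44s). Normal approximation: (q−m)/√(m(1−m)/s) ≈ z_{0.2} = -0.842, so s ≈ 0.56·0.44·(-0.842)²/(0.39−0.56)² = 6.0.
At s = 6.0: P(θ<0.39) ≈ 0.200. Adjusting to match 0.2 gives s ≈ 6.03.
So α = 0.56·6.03 ≈ 3.37, β = 0.44·6.03 ≈ 2.65.

α ≈ 3.37, β ≈ 2.65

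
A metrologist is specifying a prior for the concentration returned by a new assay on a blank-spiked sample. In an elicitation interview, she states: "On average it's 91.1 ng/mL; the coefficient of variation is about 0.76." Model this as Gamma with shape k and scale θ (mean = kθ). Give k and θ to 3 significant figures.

For Gamma(k, scale θ): mean = kθ, variance = kθ², so CV = 1/√k.
CV = 0.76, hence k = 1/CV² = 1.73.
Then θ = mean/k = 91.1/1.73 = 52.6.

k ≈ 1.73, θ ≈ 52.6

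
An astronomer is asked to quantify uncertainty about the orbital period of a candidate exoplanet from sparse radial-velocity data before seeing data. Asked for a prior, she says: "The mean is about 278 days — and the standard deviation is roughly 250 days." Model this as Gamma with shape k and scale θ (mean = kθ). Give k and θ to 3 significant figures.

k ≈ 1.24, θ ≈ 225

For Gamma(k, scale θ): mean = kθ, variance = kθ², so CV = 1/√k.
CV = SD/mean = 250/278 = 0.8993, hence k = 1/CV² = 1.24.
Then θ = mean/k = 278/1.24 = 225.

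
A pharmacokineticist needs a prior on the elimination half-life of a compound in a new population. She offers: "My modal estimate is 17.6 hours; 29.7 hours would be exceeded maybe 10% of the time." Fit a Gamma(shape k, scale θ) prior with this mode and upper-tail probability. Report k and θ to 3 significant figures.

Gamma(k,θ) with k>1 has mode (k−1)θ, so θ = 17.6/(k−1).
Need P(X < 29.7) = 0.9 with θ tied to k this way. Start at k = 2, θ = 17.6: P(X<29.7) ≈ 0.503.
Too low — raise k to concentrate. Iterating converges to k ≈ 7.91.
Then θ = 17.6/(7.91−1) ≈ 2.55.

k ≈ 7.91, θ ≈ 2.55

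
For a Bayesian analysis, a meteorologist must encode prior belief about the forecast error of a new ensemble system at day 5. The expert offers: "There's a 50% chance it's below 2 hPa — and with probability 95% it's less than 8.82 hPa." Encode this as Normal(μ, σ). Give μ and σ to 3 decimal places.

The p-quantile of Normal(μ,σ) is μ + z_p·σ, with z_{0.5} = 0 and z_{0.95} = 1.645.
Eliminate σ: μ = (z₂·x₁ − z₁·x₂)/(z₂ − z₁) = (1.645·2 − (0)·8.82)/1.645 = 2.000.
Then σ = (x₂ − x₁)/(z₂ − z₁) = (8.82 − 2)/1.645 = 4.146.

μ = 2.000, σ = 4.146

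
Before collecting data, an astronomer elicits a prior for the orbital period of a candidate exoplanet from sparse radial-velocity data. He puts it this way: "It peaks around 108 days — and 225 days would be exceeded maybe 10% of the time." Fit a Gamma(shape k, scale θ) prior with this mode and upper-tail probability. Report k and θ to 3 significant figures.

k ≈ 4.56, θ ≈ 30.3

Gamma(k,θ) with k>1 has mode (k−1)θ, so θ = 108/(k−1).
Need P(X < 225) = 0.9 with θ tied to k this way. Start at k = 2, θ = 108: P(X<225) ≈ 0.616.
Too low — raise k to concentrate. Iterating converges to k ≈ 4.56.
Then θ = 108/(4.56−1) ≈ 30.3.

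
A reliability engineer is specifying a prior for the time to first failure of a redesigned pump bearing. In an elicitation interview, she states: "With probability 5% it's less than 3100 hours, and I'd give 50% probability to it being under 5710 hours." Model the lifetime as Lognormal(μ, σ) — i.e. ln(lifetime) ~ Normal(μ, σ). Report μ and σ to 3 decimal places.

μ ≈ 8.650, σ ≈ 0.371

If T ~ Lognormal(μ,σ) then ln T ~ Normal(μ,σ), so the p-quantile of ln T is μ + z_p·σ.
ln(3100) = 8.039 and ln(5710) = 8.65; z_{0.05} = -1.645, z_{0.5} = 0.
σ = (8.65 − 8.039)/(0 − (-1.645)) = 0.371.
μ = 8.039 − (-1.645)·0.371 = 8.650.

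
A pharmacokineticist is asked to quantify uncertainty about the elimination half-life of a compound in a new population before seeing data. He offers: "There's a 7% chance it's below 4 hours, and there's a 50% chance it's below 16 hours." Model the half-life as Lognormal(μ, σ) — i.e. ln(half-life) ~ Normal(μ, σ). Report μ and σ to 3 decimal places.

If T ~ Lognormal(μ,σ) then ln T ~ Normal(μ,σ), so the p-quantile of ln T is μ + z_p·σ.
ln(4) = 1.386 and ln(16) = 2.773; z_{0.07} = -1.476, z_{0.5} = 0.
σ = (2.773 − 1.386)/(0 − (-1.476)) = 0.939.
μ = 1.386 − (-1.476)·0.939 = 2.773.

μ ≈ 2.773, σ ≈ 0.939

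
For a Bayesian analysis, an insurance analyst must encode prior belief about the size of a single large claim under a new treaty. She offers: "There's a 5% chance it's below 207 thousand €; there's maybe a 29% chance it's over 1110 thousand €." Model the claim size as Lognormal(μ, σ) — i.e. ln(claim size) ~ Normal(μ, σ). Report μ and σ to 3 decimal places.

If T ~ Lognormal(μ,σ) then ln T ~ Normal(μ,σ), so the p-quantile of ln T is μ + z_p·σ.
ln(207) = 5.333 and ln(1110) = 7.012; z_{0.05} = -1.645, z_{0.71} = 0.5534.
σ = (7.012 − 5.333)/(0.5534 − (-1.645)) = 0.764.
μ = 5.333 − (-1.645)·0.764 = 6.589.

μ ≈ 6.589, σ ≈ 0.764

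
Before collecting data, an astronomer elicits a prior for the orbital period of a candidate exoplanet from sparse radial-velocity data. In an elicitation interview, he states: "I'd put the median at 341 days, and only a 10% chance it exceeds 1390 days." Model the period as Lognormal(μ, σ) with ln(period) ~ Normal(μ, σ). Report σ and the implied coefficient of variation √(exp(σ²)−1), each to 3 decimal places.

If T ~ Lognormal(μ,σ) then ln T ~ Normal(μ,σ), so the p-quantile of ln T is μ + z_p·σ.
ln(341) = 5.832 and ln(1390) = 7.237; z_{0.5} = 0, z_{0.9} = 1.282.
σ = (7.237 − 5.832)/(1.282 − (0)) = 1.096.
μ = 5.832 − (0)·1.096 = 5.832.
CV = √(exp(σ²)−1) = √(exp(1.2022)−1) = 1.526.

σ ≈ 1.096, CV ≈ 1.526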